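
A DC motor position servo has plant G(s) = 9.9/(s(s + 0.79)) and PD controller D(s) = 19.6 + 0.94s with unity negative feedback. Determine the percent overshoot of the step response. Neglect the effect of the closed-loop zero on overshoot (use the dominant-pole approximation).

Forward path: (19.6 + 0.94s)·9.9/(s(s+0.79)). The closed-loop characteristic equation is s² + (0.79 + 9.9·0.94)s + 9.9·19.6 = 0.
That is s² + 10.1s + 194 = 0, so ω_n = 13.93 rad/s and ζ = 10.1/(2·13.93) = 0.3624.
%OS = 100·exp(−πζ/√(1−ζ²)) = 29.5%.

29.5%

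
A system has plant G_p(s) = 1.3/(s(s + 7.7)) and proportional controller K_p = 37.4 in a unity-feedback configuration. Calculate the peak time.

T_p = 0.54 s

The closed-loop denominator s² + 7.7s + 48.62 gives ω_n = √48.62 = 6.973 and ζ = 7.7/(2ω_n) = 0.5521.
Damped frequency ω_d = ω_n√(1−ζ²) = 5.814 rad/s, so peak time T_p = π/ω_d = 0.54 s.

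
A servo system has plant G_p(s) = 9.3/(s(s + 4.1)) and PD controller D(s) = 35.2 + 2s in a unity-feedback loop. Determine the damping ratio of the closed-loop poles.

ζ = 0.627

Forward path: (35.2 + 2s)·9.3/(s(s+4.1)). The closed-loop characteristic equation is s² + (4.1 + 9.3·2)s + 9.3·35.2 = 0.
That is s² + 22.7s + 327.4 = 0, so ω_n = 18.09 rad/s and ζ = 22.7/(2·18.09) = 0.6273.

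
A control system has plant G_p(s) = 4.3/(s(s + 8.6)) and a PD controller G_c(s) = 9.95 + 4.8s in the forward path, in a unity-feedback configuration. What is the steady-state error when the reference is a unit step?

The open loop G_c(s)G_p(s) has a pole at the origin (type 1), so the static position error constant is infinite and e_ss = 1/(1+∞) = 0.

0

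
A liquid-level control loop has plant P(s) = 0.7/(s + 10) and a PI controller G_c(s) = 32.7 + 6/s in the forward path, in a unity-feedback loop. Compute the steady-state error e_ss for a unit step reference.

0

The open loop G_c(s)P(s) has a pole at the origin (type 1), so the static position error constant is infinite and e_ss = 1/(1+∞) = 0.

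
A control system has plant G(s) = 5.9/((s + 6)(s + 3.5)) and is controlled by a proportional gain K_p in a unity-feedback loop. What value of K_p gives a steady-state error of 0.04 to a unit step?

K_p = 85.4

Steady-state error for a unit step on this type-0 loop is 1/(1 + K_p·G(0)).
G(0) = 0.281. Require 1/(1 + K_p·0.281) = 0.04, so 1 + 0.281·K_p = 25.
K_p = (25 − 1)/0.281 = 85.4.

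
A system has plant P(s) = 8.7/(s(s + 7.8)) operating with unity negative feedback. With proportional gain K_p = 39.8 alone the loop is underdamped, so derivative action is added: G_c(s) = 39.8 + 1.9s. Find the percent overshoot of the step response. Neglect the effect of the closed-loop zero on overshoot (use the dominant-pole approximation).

6.63%

Forward path: (39.8 + 1.9s)·8.7/(s(s+7.8)). The closed-loop characteristic equation is s² + (7.8 + 8.7·1.9)s + 8.7·39.8 = 0.
That is s² + 24.33s + 346.3 = 0, so ω_n = 18.61 rad/s and ζ = 24.33/(2·18.61) = 0.6537.
%OS = 100·exp(−πζ/√(1−ζ²)) = 6.63%.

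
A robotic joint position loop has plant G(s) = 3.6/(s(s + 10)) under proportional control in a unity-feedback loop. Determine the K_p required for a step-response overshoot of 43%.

From %OS = 100·exp(−πζ/√(1−ζ²)) = 43%, ζ = −ln(0.43)/√(π²+ln²(0.43)) = 0.2594.
Characteristic equation s² + 10s + 3.6K_p = 0 gives ζ = 10/(2√(3.6K_p)).
Setting ζ = 0.2594: √(3.6K_p) = 10/(2·0.2594) = 19.27, so K_p = 371.4/3.6 = 103.

K_p = 103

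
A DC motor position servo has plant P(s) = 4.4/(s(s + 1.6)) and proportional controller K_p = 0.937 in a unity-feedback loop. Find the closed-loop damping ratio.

ζ = 0.394

With unity feedback the closed-loop characteristic equation is s² + 1.6s + 0.937·4.4 = s² + 1.6s + 4.123 = 0.
So ω_n² = 4.123 ⇒ ω_n = 2.03 rad/s, and ζ = 1.6/(2ω_n) = 0.394.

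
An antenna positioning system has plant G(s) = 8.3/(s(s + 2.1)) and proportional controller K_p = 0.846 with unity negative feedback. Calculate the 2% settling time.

T_s ≈ 3.81 s

From 1 + K_pG(s) = 0: s² + 2.1s + 7.022 = 0 ⇒ ω_n = 2.65, ζ = 0.3962.
2% settling time T_s ≈ 4/(ζω_n) = 4/1.05 = 3.81 s.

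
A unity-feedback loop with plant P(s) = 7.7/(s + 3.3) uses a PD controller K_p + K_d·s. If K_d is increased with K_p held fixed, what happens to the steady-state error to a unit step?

At s = 0 the derivative term contributes nothing: C(0) = K_p regardless of K_d, so K_pos = K_p·P(0) and e_ss are unchanged.

unchanged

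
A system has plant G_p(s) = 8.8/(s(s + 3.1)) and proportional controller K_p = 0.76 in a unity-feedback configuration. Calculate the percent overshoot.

Closed-loop characteristic equation: s² + 3.1s + 6.688 = 0, so ω_n = 2.586 rad/s and ζ = 3.1/(2·2.586) = 0.5994.
%OS = 100·exp(−πζ/√(1−ζ²)) = 100·exp(−π·0.5994/√0.6408) = 9.52%.

9.52%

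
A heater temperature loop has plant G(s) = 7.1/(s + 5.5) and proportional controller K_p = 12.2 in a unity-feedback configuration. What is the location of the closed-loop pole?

Closed-loop transfer function: T(s) = K_p·G(s)/(1 + K_p·G(s)) = 86.62/(s + 5.5 + 86.62) = 86.62/(s + 92.12).
The closed-loop pole is at s = −92.12.

s = -92.12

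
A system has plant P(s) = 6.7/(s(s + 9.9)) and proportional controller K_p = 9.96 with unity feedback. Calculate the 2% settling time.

T_s ≈ 0.808 s

Closed-loop characteristic equation: s² + 9.9s + 66.73 = 0, so ω_n = 8.169 rad/s and ζ = 9.9/(2·8.169) = 0.606.
2% settling time T_s ≈ 4/(ζω_n) = 4/4.95 = 0.808 s.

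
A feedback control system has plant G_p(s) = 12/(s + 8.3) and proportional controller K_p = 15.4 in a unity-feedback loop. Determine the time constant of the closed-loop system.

Closed-loop transfer function: T(s) = K_p·G_p(s)/(1 + K_p·G_p(s)) = 184.8/(s + 8.3 + 184.8) = 184.8/(s + 193.1).
Time constant τ = 1/193.1 = 0.00518 s.

τ = 0.00518 s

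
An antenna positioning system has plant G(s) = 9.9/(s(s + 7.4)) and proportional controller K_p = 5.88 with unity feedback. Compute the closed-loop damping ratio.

ζ = 0.485

With unity feedback the closed-loop characteristic equation is s² + 7.4s + 5.88·9.9 = s² + 7.4s + 58.21 = 0.
Matching s² + 2ζω_n s + ω_n²: ω_n = √58.21 = 7.63 rad/s and 2ζω_n = 7.4, so ζ = 7.4/(2·7.63) = 0.485.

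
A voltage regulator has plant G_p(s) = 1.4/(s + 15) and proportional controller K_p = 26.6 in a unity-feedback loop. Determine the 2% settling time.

Closed-loop transfer function: T(s) = K_p·G_p(s)/(1 + K_p·G_p(s)) = 37.24/(s + 15 + 37.24) = 37.24/(s + 52.24).
Time constant τ = 1/52.24 = 0.01914 s, so the 2% settling time is about 4τ = 0.0766 s.

T_s ≈ 0.0766 s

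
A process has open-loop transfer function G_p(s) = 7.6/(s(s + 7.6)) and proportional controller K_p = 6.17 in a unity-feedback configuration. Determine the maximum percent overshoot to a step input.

From 1 + K_pG_p(s) = 0: s² + 7.6s + 46.89 = 0 ⇒ ω_n = 6.848, ζ = 0.5549.
%OS = 100·exp(−πζ/√(1−ζ²)) = 100·exp(−π·0.5549/√0.6921) = 12.3%.

12.3%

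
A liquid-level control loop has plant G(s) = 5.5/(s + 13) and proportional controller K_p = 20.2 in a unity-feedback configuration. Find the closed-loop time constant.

τ = 0.00806 s

Closed-loop transfer function: T(s) = K_p·G(s)/(1 + K_p·G(s)) = 111.1/(s + 13 + 111.1) = 111.1/(s + 124.1).
Time constant τ = 1/124.1 = 0.00806 s.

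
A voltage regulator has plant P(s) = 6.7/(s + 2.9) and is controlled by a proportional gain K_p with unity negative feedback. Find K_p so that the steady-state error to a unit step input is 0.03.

K_p = 14

The loop is type 0, so e_ss(step) = 1/(1 + K_pos) with K_pos = K_p·P(0).
P(0) = 2.31. Require 1/(1 + K_p·2.31) = 0.03, so 1 + 2.31·K_p = 33.33.
K_p = (33.33 − 1)/2.31 = 14.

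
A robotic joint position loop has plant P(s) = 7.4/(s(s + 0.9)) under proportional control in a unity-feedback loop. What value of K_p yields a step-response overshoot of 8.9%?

From %OS = 100·exp(−πζ/√(1−ζ²)) = 8.9%, ζ = −ln(0.089)/√(π²+ln²(0.089)) = 0.6101.
Characteristic equation s² + 0.9s + 7.4K_p = 0 gives ζ = 0.9/(2√(7.4K_p)).
Setting ζ = 0.6101: √(7.4K_p) = 0.9/(2·0.6101) = 0.7376, so K_p = 0.544/7.4 = 0.0735.

K_p = 0.0735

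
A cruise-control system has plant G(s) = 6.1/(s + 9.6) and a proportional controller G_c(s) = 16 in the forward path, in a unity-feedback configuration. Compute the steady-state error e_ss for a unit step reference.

0.0896

The loop is type 0. Static position error constant K_pos = G_c(0)·G(0) = 16·0.6354 = 10.17.
Steady-state error to a unit step: e_ss = 1/(1+K_pos) = 1/11.17 = 0.0896.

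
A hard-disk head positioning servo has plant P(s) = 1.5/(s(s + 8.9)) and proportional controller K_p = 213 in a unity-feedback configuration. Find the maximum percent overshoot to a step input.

Closed-loop characteristic equation: s² + 8.9s + 319.5 = 0, so ω_n = 17.87 rad/s and ζ = 8.9/(2·17.87) = 0.249.
%OS = 100·exp(−πζ/√(1−ζ²)) = 100·exp(−π·0.249/√0.938) = 44.6%.

44.6%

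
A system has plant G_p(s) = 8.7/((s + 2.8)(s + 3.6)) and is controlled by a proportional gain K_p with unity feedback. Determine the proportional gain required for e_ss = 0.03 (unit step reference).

K_p = 37.5

The loop is type 0, so e_ss(step) = 1/(1 + K_pos) with K_pos = K_p·G_p(0).
G_p(0) = 0.8631. Require 1/(1 + K_p·0.8631) = 0.03, so 1 + 0.8631·K_p = 33.33.
K_p = (33.33 − 1)/0.8631 = 37.5.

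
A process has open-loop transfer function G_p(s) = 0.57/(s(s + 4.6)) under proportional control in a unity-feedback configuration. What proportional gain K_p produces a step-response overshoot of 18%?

K_p = 40.4

From %OS = 100·exp(−πζ/√(1−ζ²)) = 18%, ζ = −ln(0.18)/√(π²+ln²(0.18)) = 0.4791.
Characteristic equation s² + 4.6s + 0.57K_p = 0 gives ζ = 4.6/(2√(0.57K_p)).
Setting ζ = 0.4791: √(0.57K_p) = 4.6/(2·0.4791) = 4.801, so K_p = 23.05/0.57 = 40.4.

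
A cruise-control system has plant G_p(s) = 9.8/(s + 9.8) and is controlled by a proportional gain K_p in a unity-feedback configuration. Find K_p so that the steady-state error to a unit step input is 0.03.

K_p = 32.3

For a type-0 loop with proportional control, e_ss = 1/(1 + K_p·G_p(0)).
G_p(0) = 1. Require 1/(1 + K_p·1) = 0.03, so 1 + 1·K_p = 33.33.
K_p = (33.33 − 1)/1 = 32.3.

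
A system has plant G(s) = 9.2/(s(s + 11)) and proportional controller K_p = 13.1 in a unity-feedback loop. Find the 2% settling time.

From 1 + K_pG(s) = 0: s² + 11s + 120.5 = 0 ⇒ ω_n = 10.98, ζ = 0.501.
2% settling time T_s ≈ 4/(ζω_n) = 4/5.5 = 0.727 s.

T_s ≈ 0.727 s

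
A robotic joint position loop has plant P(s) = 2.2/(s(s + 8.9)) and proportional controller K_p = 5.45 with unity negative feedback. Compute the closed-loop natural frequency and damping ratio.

ω_n = 3.46 rad/s, ζ = 1.29

With unity feedback the closed-loop characteristic equation is s² + 8.9s + 5.45·2.2 = s² + 8.9s + 11.99 = 0.
So ω_n² = 11.99 ⇒ ω_n = 3.463 rad/s, and ζ = 8.9/(2ω_n) = 1.29.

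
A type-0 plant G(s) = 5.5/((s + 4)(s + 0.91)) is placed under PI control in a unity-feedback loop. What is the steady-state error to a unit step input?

The PI controller's integrator makes the forward path type 1, so e_ss to a step is zero.

0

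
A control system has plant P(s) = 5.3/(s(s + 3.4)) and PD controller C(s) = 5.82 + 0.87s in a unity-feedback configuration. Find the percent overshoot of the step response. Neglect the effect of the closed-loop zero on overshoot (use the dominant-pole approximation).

Forward path: (5.82 + 0.87s)·5.3/(s(s+3.4)). The closed-loop characteristic equation is s² + (3.4 + 5.3·0.87)s + 5.3·5.82 = 0.
That is s² + 8.011s + 30.85 = 0, so ω_n = 5.554 rad/s and ζ = 8.011/(2·5.554) = 0.7212.
%OS = 100·exp(−πζ/√(1−ζ²)) = 3.8%.

3.8%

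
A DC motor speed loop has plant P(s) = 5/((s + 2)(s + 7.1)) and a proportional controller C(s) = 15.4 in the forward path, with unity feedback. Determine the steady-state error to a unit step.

The loop is type 0. Static position error constant K_pos = C(0)·P(0) = 15.4·0.3521 = 5.423.
Steady-state error to a unit step: e_ss = 1/(1+K_pos) = 1/6.423 = 0.156.

0.156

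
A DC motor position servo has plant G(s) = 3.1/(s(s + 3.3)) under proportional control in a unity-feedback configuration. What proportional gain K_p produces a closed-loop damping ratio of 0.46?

Closed-loop characteristic equation: s² + 3.3s + K_p·3.1 = 0.
So ω_n = √(3.1K_p) and 2ζω_n = 3.3, giving ζ = 3.3/(2√(3.1K_p)).
Setting ζ = 0.46: √(3.1K_p) = 3.3/(2·0.46) = 3.587, so K_p = 12.87/3.1 = 4.15.

K_p = 4.15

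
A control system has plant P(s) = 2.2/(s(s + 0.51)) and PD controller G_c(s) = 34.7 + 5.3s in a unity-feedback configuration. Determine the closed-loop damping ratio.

ζ = 0.696

Forward path: (34.7 + 5.3s)·2.2/(s(s+0.51)). The closed-loop characteristic equation is s² + (0.51 + 2.2·5.3)s + 2.2·34.7 = 0.
That is s² + 12.17s + 76.34 = 0, so ω_n = 8.737 rad/s and ζ = 12.17/(2·8.737) = 0.6964.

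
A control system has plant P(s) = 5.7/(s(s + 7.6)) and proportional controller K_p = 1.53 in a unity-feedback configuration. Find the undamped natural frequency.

ω_n = 2.95 rad/s

With unity feedback the closed-loop characteristic equation is s² + 7.6s + 1.53·5.7 = s² + 7.6s + 8.721 = 0.
So ω_n² = 8.721 ⇒ ω_n = 2.953 rad/s, and ζ = 7.6/(2ω_n) = 1.29.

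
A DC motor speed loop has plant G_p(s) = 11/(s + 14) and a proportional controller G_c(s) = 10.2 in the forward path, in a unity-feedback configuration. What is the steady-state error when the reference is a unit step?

0.111

The loop is type 0. Static position error constant K_pos = G_c(0)·G_p(0) = 10.2·0.7857 = 8.014.
Steady-state error to a unit step: e_ss = 1/(1+K_pos) = 1/9.014 = 0.111.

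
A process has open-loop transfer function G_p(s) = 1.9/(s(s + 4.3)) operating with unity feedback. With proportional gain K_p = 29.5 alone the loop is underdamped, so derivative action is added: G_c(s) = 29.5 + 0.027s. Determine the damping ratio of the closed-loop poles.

Forward path: (29.5 + 0.027s)·1.9/(s(s+4.3)). The closed-loop characteristic equation is s² + (4.3 + 1.9·0.027)s + 1.9·29.5 = 0.
That is s² + 4.351s + 56.05 = 0, so ω_n = 7.487 rad/s and ζ = 4.351/(2·7.487) = 0.2906.

ζ = 0.291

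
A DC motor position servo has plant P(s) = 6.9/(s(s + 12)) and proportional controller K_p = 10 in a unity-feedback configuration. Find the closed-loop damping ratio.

ζ = 0.722

With unity feedback the closed-loop characteristic equation is s² + 12s + 10·6.9 = s² + 12s + 69 = 0.
So ω_n² = 69 ⇒ ω_n = 8.307 rad/s, and ζ = 12/(2ω_n) = 0.722.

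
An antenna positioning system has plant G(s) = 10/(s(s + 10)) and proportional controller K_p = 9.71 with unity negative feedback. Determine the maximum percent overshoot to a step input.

15.7%

From 1 + K_pG(s) = 0: s² + 10s + 97.1 = 0 ⇒ ω_n = 9.854, ζ = 0.5074.
%OS = 100·exp(−πζ/√(1−ζ²)) = 100·exp(−π·0.5074/√0.7425) = 15.7%.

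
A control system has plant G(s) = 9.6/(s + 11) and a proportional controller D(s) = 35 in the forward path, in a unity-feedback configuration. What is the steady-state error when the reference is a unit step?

The loop is type 0. Static position error constant K_pos = D(0)·G(0) = 35·0.8727 = 30.55.
Steady-state error to a unit step: e_ss = 1/(1+K_pos) = 1/31.55 = 0.0317.

0.0317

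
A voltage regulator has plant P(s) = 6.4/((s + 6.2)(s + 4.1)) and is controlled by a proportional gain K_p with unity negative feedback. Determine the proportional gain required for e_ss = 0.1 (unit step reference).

K_p = 35.7

Steady-state error for a unit step on this type-0 loop is 1/(1 + K_p·P(0)).
P(0) = 0.2518. Require 1/(1 + K_p·0.2518) = 0.1, so 1 + 0.2518·K_p = 10.
K_p = (10 − 1)/0.2518 = 35.7.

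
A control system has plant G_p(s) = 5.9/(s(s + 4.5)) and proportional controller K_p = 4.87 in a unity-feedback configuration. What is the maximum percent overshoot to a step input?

From 1 + K_pG_p(s) = 0: s² + 4.5s + 28.73 = 0 ⇒ ω_n = 5.36, ζ = 0.4198.
%OS = 100·exp(−πζ/√(1−ζ²)) = 100·exp(−π·0.4198/√0.8238) = 23.4%.

23.4%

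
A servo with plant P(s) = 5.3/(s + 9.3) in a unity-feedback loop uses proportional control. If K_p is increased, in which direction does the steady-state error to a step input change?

decrease

e_ss = 1/(1 + K_p·P(0)); a larger K_p raises the denominator, so e_ss decreases.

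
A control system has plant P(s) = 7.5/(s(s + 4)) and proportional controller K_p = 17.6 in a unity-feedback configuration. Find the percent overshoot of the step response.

57.4%

The closed-loop denominator s² + 4s + 132 gives ω_n = √132 = 11.49 and ζ = 4/(2ω_n) = 0.1741.
%OS = 100·exp(−πζ/√(1−ζ²)) = 100·exp(−π·0.1741/√0.9697) = 57.4%.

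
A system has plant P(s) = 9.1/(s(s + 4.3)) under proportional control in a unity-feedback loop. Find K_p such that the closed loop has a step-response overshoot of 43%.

From %OS = 100·exp(−πζ/√(1−ζ²)) = 43%, ζ = −ln(0.43)/√(π²+ln²(0.43)) = 0.2594.
Characteristic equation s² + 4.3s + 9.1K_p = 0 gives ζ = 4.3/(2√(9.1K_p)).
Setting ζ = 0.2594: √(9.1K_p) = 4.3/(2·0.2594) = 8.287, so K_p = 68.67/9.1 = 7.55.

K_p = 7.55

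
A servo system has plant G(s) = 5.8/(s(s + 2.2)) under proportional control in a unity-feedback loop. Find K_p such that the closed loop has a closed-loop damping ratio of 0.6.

Closed-loop characteristic equation: s² + 2.2s + K_p·5.8 = 0.
So ω_n = √(5.8K_p) and 2ζω_n = 2.2, giving ζ = 2.2/(2√(5.8K_p)).
Setting ζ = 0.6: √(5.8K_p) = 2.2/(2·0.6) = 1.833, so K_p = 3.361/5.8 = 0.58.

K_p = 0.58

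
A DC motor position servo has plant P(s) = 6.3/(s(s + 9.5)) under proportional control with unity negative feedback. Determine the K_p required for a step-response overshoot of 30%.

K_p = 28

From %OS = 100·exp(−πζ/√(1−ζ²)) = 30%, ζ = −ln(0.3)/√(π²+ln²(0.3)) = 0.3579.
Characteristic equation s² + 9.5s + 6.3K_p = 0 gives ζ = 9.5/(2√(6.3K_p)).
Setting ζ = 0.3579: √(6.3K_p) = 9.5/(2·0.3579) = 13.27, so K_p = 176.2/6.3 = 28.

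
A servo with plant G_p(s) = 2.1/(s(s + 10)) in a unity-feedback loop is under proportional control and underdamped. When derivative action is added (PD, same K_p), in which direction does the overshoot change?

The derivative term adds K·K_d to the s-coefficient of the characteristic equation, raising 2ζω_n while ω_n is unchanged; ζ increases, so overshoot decreases.

decrease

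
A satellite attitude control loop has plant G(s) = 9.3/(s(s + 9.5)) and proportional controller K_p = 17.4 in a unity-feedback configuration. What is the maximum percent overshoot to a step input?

The closed-loop denominator s² + 9.5s + 161.8 gives ω_n = √161.8 = 12.72 and ζ = 9.5/(2ω_n) = 0.3734.
%OS = 100·exp(−πζ/√(1−ζ²)) = 100·exp(−π·0.3734/√0.8606) = 28.2%.

28.2%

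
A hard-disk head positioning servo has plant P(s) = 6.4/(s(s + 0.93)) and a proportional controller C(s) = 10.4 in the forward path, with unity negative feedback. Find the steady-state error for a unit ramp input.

The loop has one pole at the origin (type 1). Velocity error constant K_v = lim_{s→0} s·C(s)P(s) = 10.4·6.4/0.93 = 71.57.
Steady-state error to a unit ramp: e_ss = 1/K_v = 0.014.

0.014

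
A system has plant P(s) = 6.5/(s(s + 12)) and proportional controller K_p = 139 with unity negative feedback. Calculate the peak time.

Closed-loop characteristic equation: s² + 12s + 903.5 = 0, so ω_n = 30.06 rad/s and ζ = 12/(2·30.06) = 0.1996.
Damped frequency ω_d = ω_n√(1−ζ²) = 29.45 rad/s, so peak time T_p = π/ω_d = 0.107 s.

T_p = 0.107 s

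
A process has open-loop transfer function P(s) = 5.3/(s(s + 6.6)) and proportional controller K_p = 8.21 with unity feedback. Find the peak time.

Closed-loop characteristic equation: s² + 6.6s + 43.51 = 0, so ω_n = 6.596 rad/s and ζ = 6.6/(2·6.596) = 0.5003.
Damped frequency ω_d = ω_n√(1−ζ²) = 5.712 rad/s, so peak time T_p = π/ω_d = 0.55 s.

T_p = 0.55 s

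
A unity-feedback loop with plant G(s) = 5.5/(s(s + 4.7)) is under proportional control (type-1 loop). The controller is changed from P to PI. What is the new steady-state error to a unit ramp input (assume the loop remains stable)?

0

The integrator raises the loop to type 2, so K_v → ∞ and e_ss to a ramp is zero.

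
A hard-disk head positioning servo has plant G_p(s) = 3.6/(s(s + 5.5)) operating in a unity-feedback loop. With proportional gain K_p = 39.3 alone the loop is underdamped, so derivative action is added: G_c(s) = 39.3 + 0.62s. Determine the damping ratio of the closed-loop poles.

ζ = 0.325

Forward path: (39.3 + 0.62s)·3.6/(s(s+5.5)). The closed-loop characteristic equation is s² + (5.5 + 3.6·0.62)s + 3.6·39.3 = 0.
That is s² + 7.732s + 141.5 = 0, so ω_n = 11.89 rad/s and ζ = 7.732/(2·11.89) = 0.325.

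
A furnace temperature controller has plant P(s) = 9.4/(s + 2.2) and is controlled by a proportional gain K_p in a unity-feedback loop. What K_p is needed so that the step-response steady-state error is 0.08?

For a type-0 loop with proportional control, e_ss = 1/(1 + K_p·P(0)).
P(0) = 4.273. Require 1/(1 + K_p·4.273) = 0.08, so 1 + 4.273·K_p = 12.5.
K_p = (12.5 − 1)/4.273 = 2.69.

K_p = 2.69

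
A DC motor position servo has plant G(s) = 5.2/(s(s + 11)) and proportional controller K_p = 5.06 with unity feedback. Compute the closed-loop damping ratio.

ζ = 1.07

The closed-loop denominator is s(s+11) + 5.06·5.2 = s² + 11s + 26.31.
Matching s² + 2ζω_n s + ω_n²: ω_n = √26.31 = 5.13 rad/s and 2ζω_n = 11, so ζ = 11/(2·5.13) = 1.07.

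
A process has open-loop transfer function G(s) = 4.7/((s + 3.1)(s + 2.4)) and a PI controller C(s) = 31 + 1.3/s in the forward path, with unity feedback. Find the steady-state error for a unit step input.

0

The open loop C(s)G(s) has a pole at the origin (type 1), so the static position error constant is infinite and e_ss = 1/(1+∞) = 0.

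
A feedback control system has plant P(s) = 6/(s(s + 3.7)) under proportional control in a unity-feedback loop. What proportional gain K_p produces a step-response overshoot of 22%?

From %OS = 100·exp(−πζ/√(1−ζ²)) = 22%, ζ = −ln(0.22)/√(π²+ln²(0.22)) = 0.4342.
Characteristic equation s² + 3.7s + 6K_p = 0 gives ζ = 3.7/(2√(6K_p)).
Setting ζ = 0.4342: √(6K_p) = 3.7/(2·0.4342) = 4.261, so K_p = 18.16/6 = 3.03.

K_p = 3.03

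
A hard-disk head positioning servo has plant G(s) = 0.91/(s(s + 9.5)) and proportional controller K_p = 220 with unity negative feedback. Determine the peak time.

Closed-loop characteristic equation: s² + 9.5s + 200.2 = 0, so ω_n = 14.15 rad/s and ζ = 9.5/(2·14.15) = 0.3357.
Damped frequency ω_d = ω_n√(1−ζ²) = 13.33 rad/s, so peak time T_p = π/ω_d = 0.236 s.

T_p = 0.236 s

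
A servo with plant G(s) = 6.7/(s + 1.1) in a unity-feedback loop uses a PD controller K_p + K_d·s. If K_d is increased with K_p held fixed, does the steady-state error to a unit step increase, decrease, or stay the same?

unchanged

At s = 0 the derivative term contributes nothing: C(0) = K_p regardless of K_d, so K_pos = K_p·G(0) and e_ss are unchanged.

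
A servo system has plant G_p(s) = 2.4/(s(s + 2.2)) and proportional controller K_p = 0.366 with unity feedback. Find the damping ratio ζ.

ζ = 1.17

With unity feedback the closed-loop characteristic equation is s² + 2.2s + 0.366·2.4 = s² + 2.2s + 0.8784 = 0.
Matching s² + 2ζω_n s + ω_n²: ω_n = √0.8784 = 0.9372 rad/s and 2ζω_n = 2.2, so ζ = 2.2/(2·0.9372) = 1.17.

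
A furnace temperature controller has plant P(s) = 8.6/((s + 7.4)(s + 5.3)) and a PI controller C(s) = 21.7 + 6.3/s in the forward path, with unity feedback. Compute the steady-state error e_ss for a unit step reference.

0

The open loop C(s)P(s) has a pole at the origin (type 1), so the static position error constant is infinite and e_ss = 1/(1+∞) = 0.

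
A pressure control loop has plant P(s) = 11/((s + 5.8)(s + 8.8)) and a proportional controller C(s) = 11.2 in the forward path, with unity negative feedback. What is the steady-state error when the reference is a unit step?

0.293

The loop is type 0. Static position error constant K_pos = C(0)·P(0) = 11.2·0.2155 = 2.414.
Steady-state error to a unit step: e_ss = 1/(1+K_pos) = 1/3.414 = 0.293.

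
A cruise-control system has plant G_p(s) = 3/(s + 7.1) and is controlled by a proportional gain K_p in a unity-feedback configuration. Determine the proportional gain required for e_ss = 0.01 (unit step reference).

K_p = 234

For a type-0 loop with proportional control, e_ss = 1/(1 + K_p·G_p(0)).
G_p(0) = 0.4225. Require 1/(1 + K_p·0.4225) = 0.01, so 1 + 0.4225·K_p = 100.
K_p = (100 − 1)/0.4225 = 234.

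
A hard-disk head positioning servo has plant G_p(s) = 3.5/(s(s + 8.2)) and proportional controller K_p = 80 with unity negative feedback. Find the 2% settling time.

T_s ≈ 0.976 s

The closed-loop denominator s² + 8.2s + 280 gives ω_n = √280 = 16.73 and ζ = 8.2/(2ω_n) = 0.245.
2% settling time T_s ≈ 4/(ζω_n) = 4/4.1 = 0.976 s.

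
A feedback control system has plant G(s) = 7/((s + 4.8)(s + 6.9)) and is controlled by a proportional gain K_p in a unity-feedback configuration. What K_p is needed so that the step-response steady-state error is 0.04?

Steady-state error for a unit step on this type-0 loop is 1/(1 + K_p·G(0)).
G(0) = 0.2114. Require 1/(1 + K_p·0.2114) = 0.04, so 1 + 0.2114·K_p = 25.
K_p = (25 − 1)/0.2114 = 114.

K_p = 114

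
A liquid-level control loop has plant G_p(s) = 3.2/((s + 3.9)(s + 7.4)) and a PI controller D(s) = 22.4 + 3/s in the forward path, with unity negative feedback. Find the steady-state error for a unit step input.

The open loop D(s)G_p(s) has a pole at the origin (type 1), so the static position error constant is infinite and e_ss = 1/(1+∞) = 0.

0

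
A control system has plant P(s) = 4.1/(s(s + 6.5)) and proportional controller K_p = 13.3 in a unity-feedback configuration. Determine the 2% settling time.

T_s ≈ 1.23 s

From 1 + K_pP(s) = 0: s² + 6.5s + 54.53 = 0 ⇒ ω_n = 7.384, ζ = 0.4401.
2% settling time T_s ≈ 4/(ζω_n) = 4/3.25 = 1.23 s.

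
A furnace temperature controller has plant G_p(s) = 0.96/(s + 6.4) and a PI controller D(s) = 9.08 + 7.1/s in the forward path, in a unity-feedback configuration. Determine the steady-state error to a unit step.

The open loop D(s)G_p(s) has a pole at the origin (type 1), so the static position error constant is infinite and e_ss = 1/(1+∞) = 0.

0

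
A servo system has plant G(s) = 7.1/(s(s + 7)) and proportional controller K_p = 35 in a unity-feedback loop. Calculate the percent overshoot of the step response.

48.9%

The closed-loop denominator s² + 7s + 248.5 gives ω_n = √248.5 = 15.76 and ζ = 7/(2ω_n) = 0.222.
%OS = 100·exp(−πζ/√(1−ζ²)) = 100·exp(−π·0.222/√0.9507) = 48.9%.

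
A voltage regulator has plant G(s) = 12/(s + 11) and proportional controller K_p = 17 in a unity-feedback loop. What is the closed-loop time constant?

Closed-loop transfer function: T(s) = K_p·G(s)/(1 + K_p·G(s)) = 204/(s + 11 + 204) = 204/(s + 215).
Time constant τ = 1/215 = 0.00465 s.

τ = 0.00465 s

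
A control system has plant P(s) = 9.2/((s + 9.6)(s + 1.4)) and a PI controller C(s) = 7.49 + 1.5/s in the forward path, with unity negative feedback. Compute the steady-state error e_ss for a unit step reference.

0

The open loop C(s)P(s) has a pole at the origin (type 1), so the static position error constant is infinite and e_ss = 1/(1+∞) = 0.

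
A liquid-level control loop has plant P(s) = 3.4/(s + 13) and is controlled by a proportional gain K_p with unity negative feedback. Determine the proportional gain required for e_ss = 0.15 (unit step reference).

K_p = 21.7

For a type-0 loop with proportional control, e_ss = 1/(1 + K_p·P(0)).
P(0) = 0.2615. Require 1/(1 + K_p·0.2615) = 0.15, so 1 + 0.2615·K_p = 6.667.
K_p = (6.667 − 1)/0.2615 = 21.7.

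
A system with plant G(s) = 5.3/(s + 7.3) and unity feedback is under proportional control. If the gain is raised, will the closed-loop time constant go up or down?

Closed-loop pole is at s = −(7.3+K_p·5.3); larger K_p moves it further left, so τ = 1/(7.3+K_p·5.3) decreases.

decrease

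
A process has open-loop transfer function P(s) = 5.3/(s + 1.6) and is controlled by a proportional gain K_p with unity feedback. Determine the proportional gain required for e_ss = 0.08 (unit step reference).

Steady-state error for a unit step on this type-0 loop is 1/(1 + K_p·P(0)).
P(0) = 3.312. Require 1/(1 + K_p·3.312) = 0.08, so 1 + 3.312·K_p = 12.5.
K_p = (12.5 − 1)/3.312 = 3.47.

K_p = 3.47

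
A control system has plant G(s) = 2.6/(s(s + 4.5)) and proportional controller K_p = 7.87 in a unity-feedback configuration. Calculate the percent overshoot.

Closed-loop characteristic equation: s² + 4.5s + 20.46 = 0, so ω_n = 4.523 rad/s and ζ = 4.5/(2·4.523) = 0.4974.
%OS = 100·exp(−πζ/√(1−ζ²)) = 100·exp(−π·0.4974/√0.7526) = 16.5%.

16.5%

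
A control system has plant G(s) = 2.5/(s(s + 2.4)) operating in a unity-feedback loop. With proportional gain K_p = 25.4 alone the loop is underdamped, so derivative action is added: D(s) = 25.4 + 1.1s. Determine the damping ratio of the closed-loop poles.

ζ = 0.323

Forward path: (25.4 + 1.1s)·2.5/(s(s+2.4)). The closed-loop characteristic equation is s² + (2.4 + 2.5·1.1)s + 2.5·25.4 = 0.
That is s² + 5.15s + 63.5 = 0, so ω_n = 7.969 rad/s and ζ = 5.15/(2·7.969) = 0.3231.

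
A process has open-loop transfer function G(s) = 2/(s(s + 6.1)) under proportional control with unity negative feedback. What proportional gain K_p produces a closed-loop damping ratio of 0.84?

Closed-loop characteristic equation: s² + 6.1s + K_p·2 = 0.
So ω_n = √(2K_p) and 2ζω_n = 6.1, giving ζ = 6.1/(2√(2K_p)).
Setting ζ = 0.84: √(2K_p) = 6.1/(2·0.84) = 3.631, so K_p = 13.18/2 = 6.59.

K_p = 6.59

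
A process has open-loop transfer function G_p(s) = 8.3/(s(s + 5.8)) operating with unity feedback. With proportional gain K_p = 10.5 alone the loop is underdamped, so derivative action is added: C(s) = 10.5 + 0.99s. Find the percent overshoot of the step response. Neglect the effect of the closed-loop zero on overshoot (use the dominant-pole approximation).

2.81%

Forward path: (10.5 + 0.99s)·8.3/(s(s+5.8)). The closed-loop characteristic equation is s² + (5.8 + 8.3·0.99)s + 8.3·10.5 = 0.
That is s² + 14.02s + 87.15 = 0, so ω_n = 9.335 rad/s and ζ = 14.02/(2·9.335) = 0.7507.
%OS = 100·exp(−πζ/√(1−ζ²)) = 2.81%.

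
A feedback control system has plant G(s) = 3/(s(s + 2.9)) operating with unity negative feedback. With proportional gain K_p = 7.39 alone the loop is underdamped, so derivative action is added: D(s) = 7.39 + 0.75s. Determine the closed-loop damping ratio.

ζ = 0.547

Forward path: (7.39 + 0.75s)·3/(s(s+2.9)). The closed-loop characteristic equation is s² + (2.9 + 3·0.75)s + 3·7.39 = 0.
That is s² + 5.15s + 22.17 = 0, so ω_n = 4.709 rad/s and ζ = 5.15/(2·4.709) = 0.5469.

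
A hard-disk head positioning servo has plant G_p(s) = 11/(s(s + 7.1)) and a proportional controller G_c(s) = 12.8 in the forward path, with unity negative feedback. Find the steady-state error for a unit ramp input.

The loop has one pole at the origin (type 1). Velocity error constant K_v = lim_{s→0} s·G_c(s)G_p(s) = 12.8·11/7.1 = 19.83.
Steady-state error to a unit ramp: e_ss = 1/K_v = 0.0504.

0.0504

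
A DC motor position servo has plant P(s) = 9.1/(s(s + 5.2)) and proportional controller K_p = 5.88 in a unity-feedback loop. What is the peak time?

Closed-loop characteristic equation: s² + 5.2s + 53.51 = 0, so ω_n = 7.315 rad/s and ζ = 5.2/(2·7.315) = 0.3554.
Damped frequency ω_d = ω_n√(1−ζ²) = 6.837 rad/s, so peak time T_p = π/ω_d = 0.459 s.

T_p = 0.459 s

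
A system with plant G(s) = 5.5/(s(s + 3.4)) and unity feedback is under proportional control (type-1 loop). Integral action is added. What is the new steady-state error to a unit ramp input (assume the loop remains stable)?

The integrator raises the loop to type 2, so K_v → ∞ and e_ss to a ramp is zero.

0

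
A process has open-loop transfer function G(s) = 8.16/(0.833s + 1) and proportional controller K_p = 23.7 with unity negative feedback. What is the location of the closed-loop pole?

s = -233.4

Closed loop: T(s) = K_p·G/(1+K_p·G) = 193.4/(0.833s + 1 + 193.4), with pole at s = −(1 + 193.4)/0.833 = −233.4.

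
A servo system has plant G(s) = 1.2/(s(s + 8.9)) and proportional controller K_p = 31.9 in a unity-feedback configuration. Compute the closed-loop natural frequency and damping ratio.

1 + K_p·G(s) = 0 gives s² + 8.9s + 38.28 = 0.
Matching s² + 2ζω_n s + ω_n²: ω_n = √38.28 = 6.187 rad/s and 2ζω_n = 8.9, so ζ = 8.9/(2·6.187) = 0.719.

ω_n = 6.19 rad/s, ζ = 0.719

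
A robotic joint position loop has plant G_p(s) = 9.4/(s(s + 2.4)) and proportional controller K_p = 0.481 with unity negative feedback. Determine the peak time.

T_p = 1.79 s

From 1 + K_pG_p(s) = 0: s² + 2.4s + 4.521 = 0 ⇒ ω_n = 2.126, ζ = 0.5643.
Damped frequency ω_d = ω_n√(1−ζ²) = 1.755 rad/s, so peak time T_p = π/ω_d = 1.79 s.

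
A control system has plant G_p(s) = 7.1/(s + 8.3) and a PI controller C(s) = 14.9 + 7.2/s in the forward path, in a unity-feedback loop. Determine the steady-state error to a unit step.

0

The open loop C(s)G_p(s) has a pole at the origin (type 1), so the static position error constant is infinite and e_ss = 1/(1+∞) = 0.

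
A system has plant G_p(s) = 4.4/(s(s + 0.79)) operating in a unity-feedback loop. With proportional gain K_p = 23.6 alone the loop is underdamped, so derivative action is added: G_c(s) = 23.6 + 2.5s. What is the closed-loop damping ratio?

Forward path: (23.6 + 2.5s)·4.4/(s(s+0.79)). The closed-loop characteristic equation is s² + (0.79 + 4.4·2.5)s + 4.4·23.6 = 0.
That is s² + 11.79s + 103.8 = 0, so ω_n = 10.19 rad/s and ζ = 11.79/(2·10.19) = 0.5785.

ζ = 0.578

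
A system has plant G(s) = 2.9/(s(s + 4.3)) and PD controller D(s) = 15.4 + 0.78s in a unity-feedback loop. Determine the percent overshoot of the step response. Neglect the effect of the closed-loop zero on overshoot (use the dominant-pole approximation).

17%

Forward path: (15.4 + 0.78s)·2.9/(s(s+4.3)). The closed-loop characteristic equation is s² + (4.3 + 2.9·0.78)s + 2.9·15.4 = 0.
That is s² + 6.562s + 44.66 = 0, so ω_n = 6.683 rad/s and ζ = 6.562/(2·6.683) = 0.491.
%OS = 100·exp(−πζ/√(1−ζ²)) = 17%.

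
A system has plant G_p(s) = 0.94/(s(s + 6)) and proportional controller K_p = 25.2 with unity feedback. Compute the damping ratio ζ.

1 + K_p·G_p(s) = 0 gives s² + 6s + 23.69 = 0.
Matching s² + 2ζω_n s + ω_n²: ω_n = √23.69 = 4.867 rad/s and 2ζω_n = 6, so ζ = 6/(2·4.867) = 0.616.

ζ = 0.616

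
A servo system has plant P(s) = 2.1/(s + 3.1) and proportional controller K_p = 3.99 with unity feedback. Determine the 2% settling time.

T_s ≈ 0.348 s

Closed-loop transfer function: T(s) = K_p·P(s)/(1 + K_p·P(s)) = 8.379/(s + 3.1 + 8.379) = 8.379/(s + 11.48).
Time constant τ = 1/11.48 = 0.08712 s, so the 2% settling time is about 4τ = 0.348 s.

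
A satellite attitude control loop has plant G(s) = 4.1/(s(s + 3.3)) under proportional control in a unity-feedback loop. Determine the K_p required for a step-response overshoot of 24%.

K_p = 3.88

From %OS = 100·exp(−πζ/√(1−ζ²)) = 24%, ζ = −ln(0.24)/√(π²+ln²(0.24)) = 0.4136.
Characteristic equation s² + 3.3s + 4.1K_p = 0 gives ζ = 3.3/(2√(4.1K_p)).
Setting ζ = 0.4136: √(4.1K_p) = 3.3/(2·0.4136) = 3.989, so K_p = 15.92/4.1 = 3.88.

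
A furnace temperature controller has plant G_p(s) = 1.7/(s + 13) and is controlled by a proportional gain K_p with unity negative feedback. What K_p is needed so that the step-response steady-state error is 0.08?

The loop is type 0, so e_ss(step) = 1/(1 + K_pos) with K_pos = K_p·G_p(0).
G_p(0) = 0.1308. Require 1/(1 + K_p·0.1308) = 0.08, so 1 + 0.1308·K_p = 12.5.
K_p = (12.5 − 1)/0.1308 = 87.9.

K_p = 87.9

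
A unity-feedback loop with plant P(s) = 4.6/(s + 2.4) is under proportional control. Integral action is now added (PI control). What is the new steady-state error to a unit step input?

The integrator makes K_pos = lim_{s→0} C(s)G(s) infinite, so e_ss = 1/(1+K_pos) = 0.

0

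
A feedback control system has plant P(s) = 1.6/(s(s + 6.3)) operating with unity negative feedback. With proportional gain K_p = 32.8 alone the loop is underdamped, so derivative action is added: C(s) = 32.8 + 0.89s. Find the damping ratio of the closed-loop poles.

ζ = 0.533

Forward path: (32.8 + 0.89s)·1.6/(s(s+6.3)). The closed-loop characteristic equation is s² + (6.3 + 1.6·0.89)s + 1.6·32.8 = 0.
That is s² + 7.724s + 52.48 = 0, so ω_n = 7.244 rad/s and ζ = 7.724/(2·7.244) = 0.5331.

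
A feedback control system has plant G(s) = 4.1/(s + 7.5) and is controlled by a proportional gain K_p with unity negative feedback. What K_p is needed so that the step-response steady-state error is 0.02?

K_p = 89.6

The loop is type 0, so e_ss(step) = 1/(1 + K_pos) with K_pos = K_p·G(0).
G(0) = 0.5467. Require 1/(1 + K_p·0.5467) = 0.02, so 1 + 0.5467·K_p = 50.
K_p = (50 − 1)/0.5467 = 89.6.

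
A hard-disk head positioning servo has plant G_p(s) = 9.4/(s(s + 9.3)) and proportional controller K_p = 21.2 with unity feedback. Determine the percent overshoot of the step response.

33.4%

Closed-loop characteristic equation: s² + 9.3s + 199.3 = 0, so ω_n = 14.12 rad/s and ζ = 9.3/(2·14.12) = 0.3294.
%OS = 100·exp(−πζ/√(1−ζ²)) = 100·exp(−π·0.3294/√0.8915) = 33.4%.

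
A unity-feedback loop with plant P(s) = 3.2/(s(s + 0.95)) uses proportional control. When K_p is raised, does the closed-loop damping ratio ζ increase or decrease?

ζ = 0.95/(2√(3.2K_p)); increasing K_p raises the denominator, so ζ falls.

decrease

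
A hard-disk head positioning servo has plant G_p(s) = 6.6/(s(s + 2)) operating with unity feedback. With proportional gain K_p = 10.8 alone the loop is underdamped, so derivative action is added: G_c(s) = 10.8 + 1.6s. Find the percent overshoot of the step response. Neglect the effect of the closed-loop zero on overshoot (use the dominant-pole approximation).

3.03%

Forward path: (10.8 + 1.6s)·6.6/(s(s+2)). The closed-loop characteristic equation is s² + (2 + 6.6·1.6)s + 6.6·10.8 = 0.
That is s² + 12.56s + 71.28 = 0, so ω_n = 8.443 rad/s and ζ = 12.56/(2·8.443) = 0.7438.
%OS = 100·exp(−πζ/√(1−ζ²)) = 3.03%.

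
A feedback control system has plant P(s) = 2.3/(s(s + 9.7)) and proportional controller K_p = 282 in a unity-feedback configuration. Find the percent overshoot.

54.4%

Closed-loop characteristic equation: s² + 9.7s + 648.6 = 0, so ω_n = 25.47 rad/s and ζ = 9.7/(2·25.47) = 0.1904.
%OS = 100·exp(−πζ/√(1−ζ²)) = 100·exp(−π·0.1904/√0.9637) = 54.4%.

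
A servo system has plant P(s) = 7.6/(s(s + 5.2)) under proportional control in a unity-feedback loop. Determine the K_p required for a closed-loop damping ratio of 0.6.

Closed-loop characteristic equation: s² + 5.2s + K_p·7.6 = 0.
So ω_n = √(7.6K_p) and 2ζω_n = 5.2, giving ζ = 5.2/(2√(7.6K_p)).
Setting ζ = 0.6: √(7.6K_p) = 5.2/(2·0.6) = 4.333, so K_p = 18.78/7.6 = 2.47.

K_p = 2.47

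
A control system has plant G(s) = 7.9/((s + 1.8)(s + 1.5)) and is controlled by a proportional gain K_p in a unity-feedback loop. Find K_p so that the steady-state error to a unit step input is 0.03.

K_p = 11.1

For a type-0 loop with proportional control, e_ss = 1/(1 + K_p·G(0)).
G(0) = 2.926. Require 1/(1 + K_p·2.926) = 0.03, so 1 + 2.926·K_p = 33.33.
K_p = (33.33 − 1)/2.926 = 11.1.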